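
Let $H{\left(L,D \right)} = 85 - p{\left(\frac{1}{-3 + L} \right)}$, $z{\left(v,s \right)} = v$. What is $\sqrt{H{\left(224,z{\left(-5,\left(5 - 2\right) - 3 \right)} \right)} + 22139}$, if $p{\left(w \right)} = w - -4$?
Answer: $\frac{\sqrt{1085246799}}{221} \approx 149.06$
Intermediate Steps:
$p{\left(w \right)} = 4 + w$ ($p{\left(w \right)} = w + 4 = 4 + w$)
$H{\left(L,D \right)} = 81 - \frac{1}{-3 + L}$ ($H{\left(L,D \right)} = 85 - \left(4 + \frac{1}{-3 + L}\right) = 81 - \frac{1}{-3 + L}$)
$\sqrt{H{\left(224,z{\left(-5,\left(5 - 2\right) - 3 \right)} \right)} + 22139} = \sqrt{\frac{-244 + 81 \cdot 224}{-3 + 224} + 22139} = \sqrt{\frac{-244 + 18144}{221} + 22139} = \sqrt{\frac{1}{221} \cdot 17900 + 22139} = \sqrt{\frac{17900}{221} + 22139} = \sqrt{\frac{4910619}{221}} = \frac{\sqrt{1085246799}}{221}$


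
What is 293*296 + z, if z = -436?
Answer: 86292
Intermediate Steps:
293*296 + z = 293*296 - 436 = 86728 - 436 = 86292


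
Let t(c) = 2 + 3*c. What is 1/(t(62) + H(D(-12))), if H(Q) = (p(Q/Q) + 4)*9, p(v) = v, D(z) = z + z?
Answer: 1/233 ≈ 0.0042918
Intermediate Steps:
D(z) = 2*z
H(Q) = 45 (H(Q) = (Q/Q + 4)*9 = (1 + 4)*9 = 5*9 = 45)
1/(t(62) + H(D(-12))) = 1/((2 + 3*62) + 45) = 1/((2 + 186) + 45) = 1/(188 + 45) = 1/233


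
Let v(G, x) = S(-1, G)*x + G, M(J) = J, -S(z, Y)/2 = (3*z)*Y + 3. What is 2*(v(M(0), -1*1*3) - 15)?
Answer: 6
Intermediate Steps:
S(z, Y) = -6 - 6*Y*z (S(z, Y) = -2*((3*z)*Y + 3) = -2*(3*Y*z + 3) = -2*(3 + 3*Y*z) = -6 - 6*Y*z)
v(G, x) = G + x*(-6 + 6*G) (v(G, x) = (-6 - 6*G*(-1))*x + G = (-6 + 6*G)*x + G = x*(-6 + 6*G) + G = G + x*(-6 + 6*G))
2*(v(M(0), -1*1*3) - 15) = 2*((0 - 6*-1*1*3*(1 - 1*0)) - 15) = 2*((0 - 6*(-1*3)*(1 + 0)) - 15) = 2*((0 - 6*(-3)*1) - 15) = 2*((0 + 18) - 15) = 2*(18 - 15) = 2*3 = 6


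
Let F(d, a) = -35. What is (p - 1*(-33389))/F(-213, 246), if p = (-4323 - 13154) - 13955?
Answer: -1957/35 ≈ -55.914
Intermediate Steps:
p = -31432 (p = -17477 - 13955 = -31432)
(p - 1*(-33389))/F(-213, 246) = (-31432 - 1*(-33389))/(-35) = (-31432 + 33389)*(-1/35) = 1957*(-1/35) = -1957/35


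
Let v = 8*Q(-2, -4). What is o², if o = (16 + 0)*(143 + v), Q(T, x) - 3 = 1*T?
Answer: 5837056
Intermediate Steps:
Q(T, x) = 3 + T (Q(T, x) = 3 + 1*T = 3 + T)
v = 8 (v = 8*(3 - 2) = 8*1 = 8)
o = 2416 (o = (16 + 0)*(143 + 8) = 16*151 = 2416)
o² = 2416² = 5837056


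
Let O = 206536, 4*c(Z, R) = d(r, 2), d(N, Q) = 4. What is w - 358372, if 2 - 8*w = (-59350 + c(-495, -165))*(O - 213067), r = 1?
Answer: -390475293/8 ≈ -4.8809e+7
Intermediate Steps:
c(Z, R) = 1 (c(Z, R) = (1/4)*4 = 1)
w = -387608317/8 (w = 1/4 - (-59350 + 1)*(206536 - 213067)/8 = 1/4 - (-59349)*(-6531)/8 = 1/4 - 1/8*387608319 = 1/4 - 387608319/8 = -387608317/8 ≈ -4.8451e+7)
w - 358372 = -387608317/8 - 358372 = -390475293/8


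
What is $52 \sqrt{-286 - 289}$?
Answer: $260 i \sqrt{23} \approx 1246.9 i$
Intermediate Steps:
$52 \sqrt{-286 - 289} = 52 \sqrt{-575} = 52 \cdot 5 i \sqrt{23} = 260 i \sqrt{23}$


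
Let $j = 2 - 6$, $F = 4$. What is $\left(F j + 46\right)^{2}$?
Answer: $900$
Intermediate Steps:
$j = -4$ ($j = 2 - 6 = -4$)
$\left(F j + 46\right)^{2} = \left(4 \left(-4\right) + 46\right)^{2} = \left(-16 + 46\right)^{2} = 30^{2} = 900$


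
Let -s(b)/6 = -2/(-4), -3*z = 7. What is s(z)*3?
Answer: -9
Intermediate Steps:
z = -7/3 (z = -1/3*7 = -7/3 ≈ -2.3333)
s(b) = -3 (s(b) = -(-12)/(-4) = -(-12)*(-1)/4 = -6*1/2 = -3)
s(z)*3 = -3*3 = -9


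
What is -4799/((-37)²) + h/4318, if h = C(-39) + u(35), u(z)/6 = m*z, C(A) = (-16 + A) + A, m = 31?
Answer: -5969289/2955671 ≈ -2.0196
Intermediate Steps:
C(A) = -16 + 2*A
u(z) = 186*z (u(z) = 6*(31*z) = 186*z)
h = 6416 (h = (-16 + 2*(-39)) + 186*35 = (-16 - 78) + 6510 = -94 + 6510 = 6416)
-4799/((-37)²) + h/4318 = -4799/((-37)²) + 6416/4318 = -4799/1369 + 6416*(1/4318) = -4799*1/1369 + 3208/2159 = -4799/1369 + 3208/2159 = -5969289/2955671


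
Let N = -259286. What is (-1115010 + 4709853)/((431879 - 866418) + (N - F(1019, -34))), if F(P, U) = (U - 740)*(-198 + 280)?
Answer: -171183/30017 ≈ -5.7029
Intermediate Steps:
F(P, U) = -60680 + 82*U (F(P, U) = (-740 + U)*82 = -60680 + 82*U)
(-1115010 + 4709853)/((431879 - 866418) + (N - F(1019, -34))) = (-1115010 + 4709853)/((431879 - 866418) + (-259286 - (-60680 + 82*(-34)))) = 3594843/(-434539 + (-259286 - (-60680 - 2788))) = 3594843/(-434539 + (-259286 - 1*(-63468))) = 3594843/(-434539 + (-259286 + 63468)) = 3594843/(-434539 - 195818) = 3594843/(-630357) = 3594843*(-1/630357) = -171183/30017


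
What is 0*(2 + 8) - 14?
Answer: -14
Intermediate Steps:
0*(2 + 8) - 14 = 0*10 - 14 = 0 - 14 = -14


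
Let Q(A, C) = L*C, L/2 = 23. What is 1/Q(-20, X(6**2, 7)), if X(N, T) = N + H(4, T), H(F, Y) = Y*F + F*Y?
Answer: 1/4232 ≈ 0.00023629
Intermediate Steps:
L = 46 (L = 2*23 = 46)
H(F, Y) = 2*F*Y (H(F, Y) = F*Y + F*Y = 2*F*Y)
X(N, T) = N + 8*T (X(N, T) = N + 2*4*T = N + 8*T)
Q(A, C) = 46*C
1/Q(-20, X(6**2, 7)) = 1/(46*(6**2 + 8*7)) = 1/(46*(36 + 56)) = 1/(46*92) = 1/4232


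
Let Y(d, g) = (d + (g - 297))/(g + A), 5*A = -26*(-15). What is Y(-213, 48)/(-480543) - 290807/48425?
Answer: -419235271928/69810884325 ≈ -6.0053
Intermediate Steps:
A = 78 (A = (-26*(-15))/5 = (⅕)*390 = 78)
Y(d, g) = (-297 + d + g)/(78 + g) (Y(d, g) = (d + (g - 297))/(g + 78) = (d + (-297 + g))/(78 + g) = (-297 + d + g)/(78 + g))
Y(-213, 48)/(-480543) - 290807/48425 = ((-297 - 213 + 48)/(78 + 48))/(-480543) - 290807/48425 = (-462/126)*(-1/480543) - 290807*1/48425 = ((1/126)*(-462))*(-1/480543) - 290807/48425 = -11/3*(-1/480543) - 290807/48425 = 11/1441629 - 290807/48425 = -419235271928/69810884325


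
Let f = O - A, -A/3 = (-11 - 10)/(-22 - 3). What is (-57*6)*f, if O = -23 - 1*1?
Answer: 183654/25 ≈ 7346.2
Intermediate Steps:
O = -24 (O = -23 - 1 = -24)
A = -63/25 (A = -3*(-11 - 10)/(-22 - 3) = -(-63)/(-25) = -(-63)*(-1)/25 = -3*21/25 = -63/25 ≈ -2.5200)
f = -537/25 (f = -24 - 1*(-63/25) = -24 + 63/25 = -537/25 ≈ -21.480)
(-57*6)*f = -57*6*(-537/25) = -342*(-537/25) = 183654/25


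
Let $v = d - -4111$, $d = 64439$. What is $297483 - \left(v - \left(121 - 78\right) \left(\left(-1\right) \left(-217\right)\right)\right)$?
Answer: $238264$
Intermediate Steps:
$v = 68550$ ($v = 64439 - -4111 = 64439 + 4111 = 68550$)
$297483 - \left(v - \left(121 - 78\right) \left(\left(-1\right) \left(-217\right)\right)\right) = 297483 - \left(68550 - \left(121 - 78\right) \left(\left(-1\right) \left(-217\right)\right)\right) = 297483 + \left(43 \cdot 217 - 68550\right) = 297483 + \left(9331 - 68550\right) = 297483 - 59219 = 238264$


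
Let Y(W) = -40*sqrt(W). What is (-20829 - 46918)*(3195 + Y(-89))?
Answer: -216451665 + 2709880*I*sqrt(89) ≈ -2.1645e+8 + 2.5565e+7*I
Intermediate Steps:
(-20829 - 46918)*(3195 + Y(-89)) = (-20829 - 46918)*(3195 - 40*I*sqrt(89)) = -67747*(3195 - 40*I*sqrt(89)) = -216451665 + 2709880*I*sqrt(89)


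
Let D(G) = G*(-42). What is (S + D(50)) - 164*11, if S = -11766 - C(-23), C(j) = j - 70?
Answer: -15577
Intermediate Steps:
C(j) = -70 + j
D(G) = -42*G
S = -11673 (S = -11766 - (-70 - 23) = -11766 - 1*(-93) = -11766 + 93 = -11673)
(S + D(50)) - 164*11 = (-11673 - 42*50) - 164*11 = (-11673 - 2100) - 1804 = -13773 - 1804 = -15577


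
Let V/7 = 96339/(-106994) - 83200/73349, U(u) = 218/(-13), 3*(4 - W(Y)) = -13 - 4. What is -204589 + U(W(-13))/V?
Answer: -297289138807449981/1453112580101 ≈ -2.0459e+5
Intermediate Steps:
W(Y) = 29/3 (W(Y) = 4 - (-13 - 4)/3 = 4 - ⅓*(-17) = 4 + 17/3 = 29/3)
U(u) = -218/13 (U(u) = 218*(-1/13) = -218/13)
V = -111777890777/7847902906 (V = 7*(96339/(-106994) - 83200/73349) = 7*(96339*(-1/106994) - 83200*1/73349) = 7*(-96339/106994 - 83200/73349) = 7*(-15968270111/7847902906) = -111777890777/7847902906 ≈ -14.243)
-204589 + U(W(-13))/V = -204589 - 218/(13*(-111777890777/7847902906)) = -204589 - 218/13*(-7847902906/111777890777) = -204589 + 1710842833508/1453112580101 = -297289138807449981/1453112580101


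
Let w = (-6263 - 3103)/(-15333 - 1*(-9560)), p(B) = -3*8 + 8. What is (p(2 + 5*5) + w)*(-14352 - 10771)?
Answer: 2085259246/5773 ≈ 3.6121e+5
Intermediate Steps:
p(B) = -16 (p(B) = -24 + 8 = -16)
w = 9366/5773 (w = -9366/(-15333 + 9560) = -9366/(-5773) = -9366*(-1/5773) = 9366/5773 ≈ 1.6224)
(p(2 + 5*5) + w)*(-14352 - 10771) = (-16 + 9366/5773)*(-14352 - 10771) = -83002/5773*(-25123) = 2085259246/5773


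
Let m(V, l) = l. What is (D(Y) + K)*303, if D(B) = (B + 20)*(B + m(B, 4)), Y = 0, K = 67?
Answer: 44541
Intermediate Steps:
D(B) = (4 + B)*(20 + B) (D(B) = (B + 20)*(B + 4) = (20 + B)*(4 + B) = (4 + B)*(20 + B))
(D(Y) + K)*303 = ((80 + 0**2 + 24*0) + 67)*303 = ((80 + 0 + 0) + 67)*303 = (80 + 67)*303 = 147*303 = 44541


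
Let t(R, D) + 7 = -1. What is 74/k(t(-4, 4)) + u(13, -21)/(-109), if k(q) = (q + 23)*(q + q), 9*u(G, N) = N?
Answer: -1251/4360 ≈ -0.28693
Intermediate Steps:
u(G, N) = N/9
t(R, D) = -8 (t(R, D) = -7 - 1 = -8)
k(q) = 2*q*(23 + q) (k(q) = (23 + q)*(2*q) = 2*q*(23 + q))
74/k(t(-4, 4)) + u(13, -21)/(-109) = 74/((2*(-8)*(23 - 8))) + ((1/9)*(-21))/(-109) = 74/((2*(-8)*15)) - 7/3*(-1/109) = 74/(-240) + 7/327 = 74*(-1/240) + 7/327 = -37/120 + 7/327 = -1251/4360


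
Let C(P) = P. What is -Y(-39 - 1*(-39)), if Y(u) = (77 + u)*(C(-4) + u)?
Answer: 308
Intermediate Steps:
Y(u) = (-4 + u)*(77 + u) (Y(u) = (77 + u)*(-4 + u) = (-4 + u)*(77 + u))
-Y(-39 - 1*(-39)) = -(-308 + (-39 - 1*(-39))² + 73*(-39 - 1*(-39))) = -(-308 + (-39 + 39)² + 73*(-39 + 39)) = -(-308 + 0² + 73*0) = -(-308 + 0 + 0) = -1*(-308) = 308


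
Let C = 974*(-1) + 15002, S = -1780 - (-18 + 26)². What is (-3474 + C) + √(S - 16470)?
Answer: 10554 + I*√18314 ≈ 10554.0 + 135.33*I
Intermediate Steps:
S = -1844 (S = -1780 - 1*8² = -1780 - 1*64 = -1780 - 64 = -1844)
C = 14028 (C = -974 + 15002 = 14028)
(-3474 + C) + √(S - 16470) = (-3474 + 14028) + √(-1844 - 16470) = 10554 + √(-18314) = 10554 + I*√18314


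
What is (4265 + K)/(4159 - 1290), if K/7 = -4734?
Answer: -28873/2869 ≈ -10.064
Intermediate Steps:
K = -33138 (K = 7*(-4734) = -33138)
(4265 + K)/(4159 - 1290) = (4265 - 33138)/(4159 - 1290) = -28873/2869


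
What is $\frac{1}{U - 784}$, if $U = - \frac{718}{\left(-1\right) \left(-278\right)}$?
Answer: $- \frac{139}{109335} \approx -0.0012713$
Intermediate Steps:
$U = - \frac{359}{139}$ ($U = - \frac{718}{278} = \left(-718\right) \frac{1}{278} = - \frac{359}{139} \approx -2.5827$)
$\frac{1}{U - 784} = \frac{1}{- \frac{359}{139} - 784} = \frac{1}{- \frac{109335}{139}} = - \frac{139}{109335}$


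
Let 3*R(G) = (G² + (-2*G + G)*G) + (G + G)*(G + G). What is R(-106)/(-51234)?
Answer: -22472/76851 ≈ -0.29241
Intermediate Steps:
R(G) = 4*G²/3 (R(G) = ((G² + (-2*G + G)*G) + (G + G)*(G + G))/3 = ((G² + (-G)*G) + (2*G)*(2*G))/3 = ((G² - G²) + 4*G²)/3 = (0 + 4*G²)/3 = (4*G²)/3 = 4*G²/3)
R(-106)/(-51234) = ((4/3)*(-106)²)/(-51234) = ((4/3)*11236)*(-1/51234) = (44944/3)*(-1/51234) = -22472/76851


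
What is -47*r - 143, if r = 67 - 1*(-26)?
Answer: -4514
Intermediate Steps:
r = 93 (r = 67 + 26 = 93)
-47*r - 143 = -47*93 - 143 = -4371 - 143 = -4514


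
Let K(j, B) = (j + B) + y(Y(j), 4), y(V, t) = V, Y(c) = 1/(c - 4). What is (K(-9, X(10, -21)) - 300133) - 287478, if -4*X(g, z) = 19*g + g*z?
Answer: -7638996/13 ≈ -5.8762e+5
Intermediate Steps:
Y(c) = 1/(-4 + c)
X(g, z) = -19*g/4 - g*z/4 (X(g, z) = -(19*g + g*z)/4 = -19*g/4 - g*z/4)
K(j, B) = B + j + 1/(-4 + j) (K(j, B) = (j + B) + 1/(-4 + j) = (B + j) + 1/(-4 + j) = B + j + 1/(-4 + j))
(K(-9, X(10, -21)) - 300133) - 287478 = ((1 + (-4 - 9)*(-1/4*10*(19 - 21) - 9))/(-4 - 9) - 300133) - 287478 = ((1 - 13*(-1/4*10*(-2) - 9))/(-13) - 300133) - 287478 = (-(1 - 13*(5 - 9))/13 - 300133) - 287478 = (-(1 - 13*(-4))/13 - 300133) - 287478 = (-(1 + 52)/13 - 300133) - 287478 = (-1/13*53 - 300133) - 287478 = (-53/13 - 300133) - 287478 = -3901782/13 - 287478 = -7638996/13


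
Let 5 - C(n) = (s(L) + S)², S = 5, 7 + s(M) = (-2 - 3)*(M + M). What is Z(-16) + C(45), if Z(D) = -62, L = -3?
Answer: -841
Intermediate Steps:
s(M) = -7 - 10*M (s(M) = -7 + (-2 - 3)*(M + M) = -7 - 10*M)
C(n) = -779 (C(n) = 5 - ((-7 - 10*(-3)) + 5)² = 5 - ((-7 + 30) + 5)² = 5 - (23 + 5)² = 5 - 1*28² = 5 - 1*784 = 5 - 784 = -779)
Z(-16) + C(45) = -62 - 779 = -841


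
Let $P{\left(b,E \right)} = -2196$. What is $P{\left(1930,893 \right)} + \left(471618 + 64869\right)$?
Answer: $534291$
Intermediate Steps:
$P{\left(1930,893 \right)} + \left(471618 + 64869\right) = -2196 + \left(471618 + 64869\right) = -2196 + 536487 = 534291$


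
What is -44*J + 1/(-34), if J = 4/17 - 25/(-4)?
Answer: -9703/34 ≈ -285.38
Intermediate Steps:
J = 441/68 (J = 4*(1/17) - 25*(-1/4) = 4/17 + 25/4 = 441/68 ≈ 6.4853)
-44*J + 1/(-34) = -44*441/68 + 1/(-34) = -4851/17 - 1/34 = -9703/34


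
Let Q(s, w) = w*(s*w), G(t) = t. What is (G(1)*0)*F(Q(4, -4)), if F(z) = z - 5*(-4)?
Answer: 0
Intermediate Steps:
Q(s, w) = s*w²
F(z) = 20 + z (F(z) = z + 20 = 20 + z)
(G(1)*0)*F(Q(4, -4)) = (1*0)*(20 + 4*(-4)²) = 0*(20 + 4*16) = 0*(20 + 64) = 0*84 = 0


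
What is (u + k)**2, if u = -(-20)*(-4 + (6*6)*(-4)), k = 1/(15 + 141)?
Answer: 213221374081/24336 ≈ 8.7616e+6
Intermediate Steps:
k = 1/156 ≈ 0.0064103
u = -2960 (u = -(-20)*(-4 + 36*(-4)) = -(-20)*(-4 - 144) = -(-20)*(-148) = -10*296 = -2960)
(u + k)**2 = (-2960 + 1/156)**2 = (-461759/156)**2 = 213221374081/24336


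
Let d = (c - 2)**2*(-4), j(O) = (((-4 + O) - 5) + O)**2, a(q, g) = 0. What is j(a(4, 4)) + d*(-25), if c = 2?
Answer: 81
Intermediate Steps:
j(O) = (-9 + 2*O)**2 (j(O) = ((-9 + O) + O)**2 = (-9 + 2*O)**2)
d = 0 (d = (2 - 2)**2*(-4) = 0**2*(-4) = 0*(-4) = 0)
j(a(4, 4)) + d*(-25) = (-9 + 2*0)**2 + 0*(-25) = (-9 + 0)**2 + 0 = (-9)**2 + 0 = 81 + 0 = 81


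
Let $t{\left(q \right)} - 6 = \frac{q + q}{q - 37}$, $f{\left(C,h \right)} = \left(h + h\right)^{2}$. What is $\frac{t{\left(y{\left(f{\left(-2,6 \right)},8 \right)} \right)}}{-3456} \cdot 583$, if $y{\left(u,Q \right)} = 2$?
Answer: $- \frac{60049}{60480} \approx -0.99287$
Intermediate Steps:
$f{\left(C,h \right)} = 4 h^{2}$ ($f{\left(C,h \right)} = \left(2 h\right)^{2} = 4 h^{2}$)
$t{\left(q \right)} = 6 + \frac{2 q}{-37 + q}$ ($t{\left(q \right)} = 6 + \frac{q + q}{q - 37} = 6 + \frac{2 q}{-37 + q}$)
$\frac{t{\left(y{\left(f{\left(-2,6 \right)},8 \right)} \right)}}{-3456} \cdot 583 = \frac{2 \frac{1}{-37 + 2} \left(-111 + 4 \cdot 2\right)}{-3456} \cdot 583 = \frac{2 \left(-111 + 8\right)}{-35} \left(- \frac{1}{3456}\right) 583 = 2 \left(- \frac{1}{35}\right) \left(-103\right) \left(- \frac{1}{3456}\right) 583 = \frac{206}{35} \left(- \frac{1}{3456}\right) 583 = \left(- \frac{103}{60480}\right) 583 = - \frac{60049}{60480}$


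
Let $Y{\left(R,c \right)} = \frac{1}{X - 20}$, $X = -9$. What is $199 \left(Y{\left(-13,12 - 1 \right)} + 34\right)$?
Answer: $\frac{196015}{29} \approx 6759.1$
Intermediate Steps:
$Y{\left(R,c \right)} = - \frac{1}{29}$ ($Y{\left(R,c \right)} = \frac{1}{-9 - 20} = \frac{1}{-29} = - \frac{1}{29}$)
$199 \left(Y{\left(-13,12 - 1 \right)} + 34\right) = 199 \left(- \frac{1}{29} + 34\right) = 199 \cdot \frac{985}{29} = \frac{196015}{29}$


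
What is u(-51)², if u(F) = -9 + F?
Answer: 3600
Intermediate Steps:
u(-51)² = (-9 - 51)² = (-60)² = 3600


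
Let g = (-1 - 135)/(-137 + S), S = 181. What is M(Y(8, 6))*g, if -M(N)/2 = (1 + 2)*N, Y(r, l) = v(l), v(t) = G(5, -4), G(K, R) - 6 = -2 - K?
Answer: -204/11 ≈ -18.545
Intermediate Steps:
G(K, R) = 4 - K (G(K, R) = 6 + (-2 - K) = 4 - K)
v(t) = -1 (v(t) = 4 - 1*5 = 4 - 5 = -1)
Y(r, l) = -1
M(N) = -6*N (M(N) = -2*(1 + 2)*N = -6*N)
g = -34/11 (g = (-1 - 135)/(-137 + 181) = -136/44 = -136*1/44 = -34/11 ≈ -3.0909)
M(Y(8, 6))*g = -6*(-1)*(-34/11) = 6*(-34/11) = -204/11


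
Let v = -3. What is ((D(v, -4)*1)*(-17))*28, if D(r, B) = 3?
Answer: -1428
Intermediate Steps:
((D(v, -4)*1)*(-17))*28 = ((3*1)*(-17))*28 = (3*(-17))*28 = -51*28 = -1428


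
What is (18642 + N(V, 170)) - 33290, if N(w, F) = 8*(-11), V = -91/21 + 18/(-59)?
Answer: -14736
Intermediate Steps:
V = -821/177 (V = -91*1/21 + 18*(-1/59) = -13/3 - 18/59 = -821/177 ≈ -4.6384)
N(w, F) = -88
(18642 + N(V, 170)) - 33290 = (18642 - 88) - 33290 = 18554 - 33290 = -14736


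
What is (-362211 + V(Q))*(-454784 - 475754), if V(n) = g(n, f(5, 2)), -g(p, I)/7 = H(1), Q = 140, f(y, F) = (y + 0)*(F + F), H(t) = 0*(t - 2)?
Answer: 337051099518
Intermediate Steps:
H(t) = 0 (H(t) = 0*(-2 + t) = 0)
f(y, F) = 2*F*y (f(y, F) = y*(2*F) = 2*F*y)
g(p, I) = 0 (g(p, I) = -7*0 = 0)
V(n) = 0
(-362211 + V(Q))*(-454784 - 475754) = (-362211 + 0)*(-454784 - 475754) = -362211*(-930538) = 337051099518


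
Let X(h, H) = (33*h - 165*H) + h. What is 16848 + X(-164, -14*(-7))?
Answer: -4898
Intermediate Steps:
X(h, H) = -165*H + 34*h (X(h, H) = (-165*H + 33*h) + h = -165*H + 34*h)
16848 + X(-164, -14*(-7)) = 16848 + (-(-2310)*(-7) + 34*(-164)) = 16848 + (-165*98 - 5576) = 16848 + (-16170 - 5576) = 16848 - 21746 = -4898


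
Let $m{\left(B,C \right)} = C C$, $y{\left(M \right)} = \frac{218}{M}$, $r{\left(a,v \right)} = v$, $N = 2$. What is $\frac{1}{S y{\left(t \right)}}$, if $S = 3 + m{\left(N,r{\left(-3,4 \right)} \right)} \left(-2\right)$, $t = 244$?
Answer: $- \frac{122}{3161} \approx -0.038595$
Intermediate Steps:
$m{\left(B,C \right)} = C^{2}$
$S = -29$ ($S = 3 + 4^{2} \left(-2\right) = 3 + 16 \left(-2\right) = 3 - 32 = -29$)
$\frac{1}{S y{\left(t \right)}} = \frac{1}{\left(-29\right) \frac{218}{244}} = \frac{1}{\left(-29\right) 218 \cdot \frac{1}{244}} = \frac{1}{\left(-29\right) \frac{109}{122}} = \frac{1}{- \frac{3161}{122}} = - \frac{122}{3161}$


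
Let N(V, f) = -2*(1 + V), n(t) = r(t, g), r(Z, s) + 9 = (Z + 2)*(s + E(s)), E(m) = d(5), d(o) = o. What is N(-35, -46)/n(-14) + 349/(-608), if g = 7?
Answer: -5573/5472 ≈ -1.0185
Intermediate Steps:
E(m) = 5
r(Z, s) = -9 + (2 + Z)*(5 + s) (r(Z, s) = -9 + (Z + 2)*(s + 5) = -9 + (2 + Z)*(5 + s))
n(t) = 15 + 12*t (n(t) = 1 + 2*7 + 5*t + t*7 = 1 + 14 + 5*t + 7*t = 15 + 12*t)
N(V, f) = -2 - 2*V
N(-35, -46)/n(-14) + 349/(-608) = (-2 - 2*(-35))/(15 + 12*(-14)) + 349/(-608) = (-2 + 70)/(15 - 168) + 349*(-1/608) = 68/(-153) - 349/608 = 68*(-1/153) - 349/608 = -4/9 - 349/608 = -5573/5472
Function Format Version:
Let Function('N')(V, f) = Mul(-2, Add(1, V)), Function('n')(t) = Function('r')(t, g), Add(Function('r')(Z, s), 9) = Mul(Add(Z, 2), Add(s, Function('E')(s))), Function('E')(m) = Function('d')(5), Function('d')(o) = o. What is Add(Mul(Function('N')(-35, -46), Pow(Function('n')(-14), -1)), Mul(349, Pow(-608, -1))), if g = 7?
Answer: Rational(-5573, 5472) ≈ -1.0185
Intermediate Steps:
Function('E')(m) = 5
Function('r')(Z, s) = Add(-9, Mul(Add(2, Z), Add(5, s))) (Function('r')(Z, s) = Add(-9, Mul(Add(Z, 2), Add(s, 5))) = Add(-9, Mul(Add(2, Z), Add(5, s))))
Function('n')(t) = Add(15, Mul(12, t)) (Function('n')(t) = Add(1, Mul(2, 7), Mul(5, t), Mul(t, 7)) = Add(1, 14, Mul(5, t), Mul(7, t)) = Add(15, Mul(12, t)))
Function('N')(V, f) = Add(-2, Mul(-2, V))
Add(Mul(Function('N')(-35, -46), Pow(Function('n')(-14), -1)), Mul(349, Pow(-608, -1))) = Add(Mul(Add(-2, Mul(-2, -35)), Pow(Add(15, Mul(12, -14)), -1)), Mul(349, Pow(-608, -1))) = Add(Mul(Add(-2, 70), Pow(Add(15, -168), -1)), Mul(349, Rational(-1, 608))) = Add(Mul(68, Pow(-153, -1)), Rational(-349, 608)) = Add(Mul(68, Rational(-1, 153)), Rational(-349, 608)) = Add(Rational(-4, 9), Rational(-349, 608)) = Rational(-5573, 5472)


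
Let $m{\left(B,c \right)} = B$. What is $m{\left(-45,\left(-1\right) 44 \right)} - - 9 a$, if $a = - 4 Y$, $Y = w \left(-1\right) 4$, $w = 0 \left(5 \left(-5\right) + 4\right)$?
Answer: $-45$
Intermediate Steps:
$w = 0$ ($w = 0 \left(-25 + 4\right) = 0 \left(-21\right) = 0$)
$Y = 0$ ($Y = 0 \left(-1\right) 4 = 0 \cdot 4 = 0$)
$a = 0$ ($a = \left(-4\right) 0 = 0$)
$m{\left(-45,\left(-1\right) 44 \right)} - - 9 a = -45 - \left(-9\right) 0 = -45 - 0 = -45 + 0 = -45$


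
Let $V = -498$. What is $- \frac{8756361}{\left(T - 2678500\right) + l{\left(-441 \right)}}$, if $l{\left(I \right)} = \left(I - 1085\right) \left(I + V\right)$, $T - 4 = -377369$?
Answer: $\frac{8756361}{1622951} \approx 5.3953$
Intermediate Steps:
$T = -377365$ ($T = 4 - 377369 = -377365$)
$l{\left(I \right)} = \left(-1085 + I\right) \left(-498 + I\right)$ ($l{\left(I \right)} = \left(I - 1085\right) \left(I - 498\right) = \left(-1085 + I\right) \left(-498 + I\right)$)
$- \frac{8756361}{\left(T - 2678500\right) + l{\left(-441 \right)}} = - \frac{8756361}{\left(-377365 - 2678500\right) + \left(540330 + \left(-441\right)^{2} - -698103\right)} = - \frac{8756361}{-3055865 + \left(540330 + 194481 + 698103\right)} = - \frac{8756361}{-3055865 + 1432914} = - \frac{8756361}{-1622951} = \left(-8756361\right) \left(- \frac{1}{1622951}\right) = \frac{8756361}{1622951}$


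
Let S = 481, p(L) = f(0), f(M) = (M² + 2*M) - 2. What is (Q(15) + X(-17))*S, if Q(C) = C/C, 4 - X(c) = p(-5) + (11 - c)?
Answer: -10101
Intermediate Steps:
f(M) = -2 + M² + 2*M
p(L) = -2 (p(L) = -2 + 0² + 2*0 = -2 + 0 + 0 = -2)
X(c) = -5 + c (X(c) = 4 - (-2 + (11 - c)) = 4 - (9 - c) = 4 + (-9 + c) = -5 + c)
Q(C) = 1
(Q(15) + X(-17))*S = (1 + (-5 - 17))*481 = (1 - 22)*481 = -21*481 = -10101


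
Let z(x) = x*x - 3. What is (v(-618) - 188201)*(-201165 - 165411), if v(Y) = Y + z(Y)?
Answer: -70786558752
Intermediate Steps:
z(x) = -3 + x² (z(x) = x² - 3 = -3 + x²)
v(Y) = -3 + Y + Y² (v(Y) = Y + (-3 + Y²) = -3 + Y + Y²)
(v(-618) - 188201)*(-201165 - 165411) = ((-3 - 618 + (-618)²) - 188201)*(-201165 - 165411) = ((-3 - 618 + 381924) - 188201)*(-366576) = (381303 - 188201)*(-366576) = 193102*(-366576) = -70786558752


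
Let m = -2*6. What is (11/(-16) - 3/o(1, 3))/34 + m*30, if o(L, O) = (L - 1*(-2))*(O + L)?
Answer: -195855/544 ≈ -360.03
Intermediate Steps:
o(L, O) = (2 + L)*(L + O) (o(L, O) = (L + 2)*(L + O) = (2 + L)*(L + O))
m = -12
(11/(-16) - 3/o(1, 3))/34 + m*30 = (11/(-16) - 3/(1² + 2*1 + 2*3 + 1*3))/34 - 12*30 = (11*(-1/16) - 3/(1 + 2 + 6 + 3))*(1/34) - 360 = (-11/16 - 3/12)*(1/34) - 360 = (-11/16 - 3*1/12)*(1/34) - 360 = (-11/16 - ¼)*(1/34) - 360 = -15/16*1/34 - 360 = -15/544 - 360 = -195855/544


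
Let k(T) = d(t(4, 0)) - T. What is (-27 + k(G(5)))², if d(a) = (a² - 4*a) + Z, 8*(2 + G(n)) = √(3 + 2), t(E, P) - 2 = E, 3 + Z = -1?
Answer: (136 + √5)²/64 ≈ 298.58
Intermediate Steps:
Z = -4 (Z = -3 - 1 = -4)
t(E, P) = 2 + E
G(n) = -2 + √5/8 (G(n) = -2 + √(3 + 2)/8 = -2 + √5/8)
d(a) = -4 + a² - 4*a (d(a) = (a² - 4*a) - 4 = -4 + a² - 4*a)
k(T) = 8 - T (k(T) = (-4 + (2 + 4)² - 4*(2 + 4)) - T = (-4 + 6² - 4*6) - T = (-4 + 36 - 24) - T = 8 - T)
(-27 + k(G(5)))² = (-27 + (8 - (-2 + √5/8)))² = (-27 + (8 + (2 - √5/8)))² = (-27 + (10 - √5/8))² = (-17 - √5/8)²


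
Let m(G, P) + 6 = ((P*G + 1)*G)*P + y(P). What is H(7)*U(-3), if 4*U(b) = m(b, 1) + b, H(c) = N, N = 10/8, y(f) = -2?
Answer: -25/16 ≈ -1.5625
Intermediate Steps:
m(G, P) = -8 + G*P*(1 + G*P) (m(G, P) = -6 + (((P*G + 1)*G)*P - 2) = -6 + (((G*P + 1)*G)*P - 2) = -6 + (((1 + G*P)*G)*P - 2) = -6 + ((G*(1 + G*P))*P - 2) = -6 + (G*P*(1 + G*P) - 2) = -6 + (-2 + G*P*(1 + G*P)) = -8 + G*P*(1 + G*P))
N = 5/4 (N = 10*(⅛) = 5/4 ≈ 1.2500)
H(c) = 5/4
U(b) = -2 + b/2 + b²/4 (U(b) = ((-8 + b*1 + b²*1²) + b)/4 = ((-8 + b + b²*1) + b)/4 = ((-8 + b + b²) + b)/4 = (-8 + b² + 2*b)/4 = -2 + b/2 + b²/4)
H(7)*U(-3) = 5*(-2 + (½)*(-3) + (¼)*(-3)²)/4 = 5*(-2 - 3/2 + (¼)*9)/4 = 5*(-2 - 3/2 + 9/4)/4 = (5/4)*(-5/4) = -25/16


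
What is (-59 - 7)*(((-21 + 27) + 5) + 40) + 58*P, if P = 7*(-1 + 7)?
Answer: -930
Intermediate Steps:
P = 42 (P = 7*6 = 42)
(-59 - 7)*(((-21 + 27) + 5) + 40) + 58*P = (-59 - 7)*(((-21 + 27) + 5) + 40) + 58*42 = -66*((6 + 5) + 40) + 2436 = -66*(11 + 40) + 2436 = -66*51 + 2436 = -3366 + 2436 = -930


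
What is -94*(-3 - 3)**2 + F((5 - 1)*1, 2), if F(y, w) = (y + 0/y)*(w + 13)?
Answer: -3324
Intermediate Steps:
F(y, w) = y*(13 + w) (F(y, w) = (y + 0)*(13 + w) = y*(13 + w))
-94*(-3 - 3)**2 + F((5 - 1)*1, 2) = -94*(-3 - 3)**2 + ((5 - 1)*1)*(13 + 2) = -94*(-6)**2 + (4*1)*15 = -94*36 + 4*15 = -3384 + 60 = -3324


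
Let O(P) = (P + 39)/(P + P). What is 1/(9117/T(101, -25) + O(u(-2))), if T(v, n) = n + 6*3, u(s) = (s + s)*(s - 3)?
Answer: -280/364267 ≈ -0.00076867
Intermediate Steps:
u(s) = 2*s*(-3 + s) (u(s) = (2*s)*(-3 + s) = 2*s*(-3 + s))
T(v, n) = 18 + n (T(v, n) = n + 18 = 18 + n)
O(P) = (39 + P)/(2*P) (O(P) = (39 + P)/((2*P)) = (39 + P)*(1/(2*P)) = (39 + P)/(2*P))
1/(9117/T(101, -25) + O(u(-2))) = 1/(9117/(18 - 25) + (39 + 2*(-2)*(-3 - 2))/(2*((2*(-2)*(-3 - 2))))) = 1/(9117/(-7) + (39 + 2*(-2)*(-5))/(2*((2*(-2)*(-5))))) = 1/(9117*(-⅐) + (½)*(39 + 20)/20) = 1/(-9117/7 + (½)*(1/20)*59) = 1/(-9117/7 + 59/40) = 1/(-364267/280) = -280/364267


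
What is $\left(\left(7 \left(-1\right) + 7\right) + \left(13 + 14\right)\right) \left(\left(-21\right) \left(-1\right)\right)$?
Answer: $567$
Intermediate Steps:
$\left(\left(7 \left(-1\right) + 7\right) + \left(13 + 14\right)\right) \left(\left(-21\right) \left(-1\right)\right) = \left(\left(-7 + 7\right) + 27\right) 21 = \left(0 + 27\right) 21 = 27 \cdot 21 = 567$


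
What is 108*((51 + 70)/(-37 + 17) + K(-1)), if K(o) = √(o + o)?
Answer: -3267/5 + 108*I*√2 ≈ -653.4 + 152.74*I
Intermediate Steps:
K(o) = √2*√o (K(o) = √(2*o) = √2*√o)
108*((51 + 70)/(-37 + 17) + K(-1)) = 108*((51 + 70)/(-37 + 17) + √2*√(-1)) = 108*(121/(-20) + √2*I) = 108*(121*(-1/20) + I*√2) = 108*(-121/20 + I*√2) = -3267/5 + 108*I*√2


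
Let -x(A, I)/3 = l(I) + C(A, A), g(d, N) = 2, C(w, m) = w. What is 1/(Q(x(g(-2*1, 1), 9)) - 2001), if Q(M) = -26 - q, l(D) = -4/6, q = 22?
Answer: -1/2049 ≈ -0.00048804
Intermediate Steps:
l(D) = -⅔ (l(D) = -4*⅙ = -⅔)
x(A, I) = 2 - 3*A (x(A, I) = -3*(-⅔ + A) = 2 - 3*A)
Q(M) = -48 (Q(M) = -26 - 1*22 = -26 - 22 = -48)
1/(Q(x(g(-2*1, 1), 9)) - 2001) = 1/(-48 - 2001) = 1/(-2049) = -1/2049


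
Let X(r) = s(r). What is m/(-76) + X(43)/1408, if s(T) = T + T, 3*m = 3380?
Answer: -592429/40128 ≈ -14.763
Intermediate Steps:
m = 3380/3 (m = (⅓)*3380 = 3380/3 ≈ 1126.7)
s(T) = 2*T
X(r) = 2*r
m/(-76) + X(43)/1408 = (3380/3)/(-76) + (2*43)/1408 = (3380/3)*(-1/76) + 86*(1/1408) = -845/57 + 43/704 = -592429/40128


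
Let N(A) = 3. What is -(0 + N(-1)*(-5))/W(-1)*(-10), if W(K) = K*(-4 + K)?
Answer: -30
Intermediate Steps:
-(0 + N(-1)*(-5))/W(-1)*(-10) = -(0 + 3*(-5))/((-(-4 - 1)))*(-10) = -(0 - 15)/((-1*(-5)))*(-10) = -(-15)/5*(-10) = -1*(-3)*(-10) = 3*(-10) = -30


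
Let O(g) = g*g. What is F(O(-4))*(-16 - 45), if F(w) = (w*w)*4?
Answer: -62464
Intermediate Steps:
O(g) = g²
F(w) = 4*w² (F(w) = w²*4 = 4*w²)
F(O(-4))*(-16 - 45) = (4*((-4)²)²)*(-16 - 45) = (4*16²)*(-61) = (4*256)*(-61) = 1024*(-61) = -62464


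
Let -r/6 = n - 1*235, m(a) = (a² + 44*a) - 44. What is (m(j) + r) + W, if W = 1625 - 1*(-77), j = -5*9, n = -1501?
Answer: 12119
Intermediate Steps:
j = -45
m(a) = -44 + a² + 44*a
W = 1702 (W = 1625 + 77 = 1702)
r = 10416 (r = -6*(-1501 - 1*235) = -6*(-1501 - 235) = -6*(-1736) = 10416)
(m(j) + r) + W = ((-44 + (-45)² + 44*(-45)) + 10416) + 1702 = ((-44 + 2025 - 1980) + 10416) + 1702 = (1 + 10416) + 1702 = 10417 + 1702 = 12119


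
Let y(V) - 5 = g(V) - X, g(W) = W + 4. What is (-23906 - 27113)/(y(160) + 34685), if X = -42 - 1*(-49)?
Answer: -51019/34847 ≈ -1.4641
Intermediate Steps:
X = 7 (X = -42 + 49 = 7)
g(W) = 4 + W
y(V) = 2 + V (y(V) = 5 + ((4 + V) - 1*7) = 5 + ((4 + V) - 7) = 5 + (-3 + V) = 2 + V)
(-23906 - 27113)/(y(160) + 34685) = (-23906 - 27113)/((2 + 160) + 34685) = -51019/(162 + 34685) = -51019/34847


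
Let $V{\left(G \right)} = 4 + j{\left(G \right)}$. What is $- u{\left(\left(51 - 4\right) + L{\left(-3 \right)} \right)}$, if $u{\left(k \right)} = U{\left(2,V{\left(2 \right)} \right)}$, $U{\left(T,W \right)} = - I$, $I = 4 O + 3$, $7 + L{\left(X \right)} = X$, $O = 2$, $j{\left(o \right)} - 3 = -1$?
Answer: $11$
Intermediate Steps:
$j{\left(o \right)} = 2$ ($j{\left(o \right)} = 3 - 1 = 2$)
$L{\left(X \right)} = -7 + X$
$I = 11$ ($I = 4 \cdot 2 + 3 = 8 + 3 = 11$)
$V{\left(G \right)} = 6$ ($V{\left(G \right)} = 4 + 2 = 6$)
$U{\left(T,W \right)} = -11$ ($U{\left(T,W \right)} = \left(-1\right) 11 = -11$)
$u{\left(k \right)} = -11$
$- u{\left(\left(51 - 4\right) + L{\left(-3 \right)} \right)} = \left(-1\right) \left(-11\right) = 11$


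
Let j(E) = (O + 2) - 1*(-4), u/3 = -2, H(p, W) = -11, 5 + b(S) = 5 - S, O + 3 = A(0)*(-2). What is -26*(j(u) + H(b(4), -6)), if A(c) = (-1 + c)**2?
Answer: 260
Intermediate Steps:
O = -5 (O = -3 + (-1 + 0)**2*(-2) = -3 + (-1)**2*(-2) = -3 + 1*(-2) = -3 - 2 = -5)
b(S) = -S (b(S) = -5 + (5 - S) = -S)
u = -6 (u = 3*(-2) = -6)
j(E) = 1 (j(E) = (-5 + 2) - 1*(-4) = -3 + 4 = 1)
-26*(j(u) + H(b(4), -6)) = -26*(1 - 11) = -26*(-10) = 260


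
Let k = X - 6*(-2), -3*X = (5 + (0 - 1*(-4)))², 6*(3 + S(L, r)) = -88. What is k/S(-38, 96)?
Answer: 45/53 ≈ 0.84906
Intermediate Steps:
S(L, r) = -53/3 (S(L, r) = -3 + (⅙)*(-88) = -3 - 44/3 = -53/3)
X = -27 (X = -(5 + (0 - 1*(-4)))²/3 = -(5 + (0 + 4))²/3 = -(5 + 4)²/3 = -⅓*9² = -⅓*81 = -27)
k = -15 (k = -27 - 6*(-2) = -27 + 12 = -15)
k/S(-38, 96) = -15/(-53/3) = -15*(-3/53) = 45/53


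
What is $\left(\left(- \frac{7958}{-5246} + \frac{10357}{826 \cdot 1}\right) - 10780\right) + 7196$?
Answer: $- \frac{7734634167}{2166598} \approx -3569.9$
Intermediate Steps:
$\left(\left(- \frac{7958}{-5246} + \frac{10357}{826 \cdot 1}\right) - 10780\right) + 7196 = \left(\left(\left(-7958\right) \left(- \frac{1}{5246}\right) + \frac{10357}{826}\right) - 10780\right) + 7196 = \left(\left(\frac{3979}{2623} + 10357 \cdot \frac{1}{826}\right) - 10780\right) + 7196 = \left(\left(\frac{3979}{2623} + \frac{10357}{826}\right) - 10780\right) + 7196 = \left(\frac{30453065}{2166598} - 10780\right) + 7196 = - \frac{23325473375}{2166598} + 7196 = - \frac{7734634167}{2166598}$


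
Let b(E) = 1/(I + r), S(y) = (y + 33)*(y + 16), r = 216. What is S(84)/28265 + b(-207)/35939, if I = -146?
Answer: 5886813853/14221421690 ≈ 0.41394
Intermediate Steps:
S(y) = (16 + y)*(33 + y) (S(y) = (33 + y)*(16 + y) = (16 + y)*(33 + y))
b(E) = 1/70 (b(E) = 1/(-146 + 216) = 1/70)
S(84)/28265 + b(-207)/35939 = (528 + 84² + 49*84)/28265 + (1/70)/35939 = (528 + 7056 + 4116)*(1/28265) + (1/70)*(1/35939) = 11700*(1/28265) + 1/2515730 = 2340/5653 + 1/2515730 = 5886813853/14221421690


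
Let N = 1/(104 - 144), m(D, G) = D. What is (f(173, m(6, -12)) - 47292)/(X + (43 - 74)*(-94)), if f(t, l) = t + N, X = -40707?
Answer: 1884761/1511720 ≈ 1.2468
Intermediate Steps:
N = -1/40 (N = 1/(-40) = -1/40 ≈ -0.025000)
f(t, l) = -1/40 + t (f(t, l) = t - 1/40 = -1/40 + t)
(f(173, m(6, -12)) - 47292)/(X + (43 - 74)*(-94)) = ((-1/40 + 173) - 47292)/(-40707 + (43 - 74)*(-94)) = (6919/40 - 47292)/(-40707 - 31*(-94)) = -1884761/(40*(-40707 + 2914)) = -1884761/40/(-37793) = -1884761/40*(-1/37793) = 1884761/1511720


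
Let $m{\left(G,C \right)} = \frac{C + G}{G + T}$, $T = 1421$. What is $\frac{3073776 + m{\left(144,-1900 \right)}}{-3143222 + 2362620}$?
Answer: $- \frac{2405228842}{610821065} \approx -3.9377$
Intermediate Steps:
$m{\left(G,C \right)} = \frac{C + G}{1421 + G}$ ($m{\left(G,C \right)} = \frac{C + G}{G + 1421} = \frac{C + G}{1421 + G}$)
$\frac{3073776 + m{\left(144,-1900 \right)}}{-3143222 + 2362620} = \frac{3073776 + \frac{-1900 + 144}{1421 + 144}}{-3143222 + 2362620} = \frac{3073776 + \frac{1}{1565} \left(-1756\right)}{-780602} = \left(3073776 + \frac{1}{1565} \left(-1756\right)\right) \left(- \frac{1}{780602}\right) = \left(3073776 - \frac{1756}{1565}\right) \left(- \frac{1}{780602}\right) = \frac{4810457684}{1565} \left(- \frac{1}{780602}\right) = - \frac{2405228842}{610821065}$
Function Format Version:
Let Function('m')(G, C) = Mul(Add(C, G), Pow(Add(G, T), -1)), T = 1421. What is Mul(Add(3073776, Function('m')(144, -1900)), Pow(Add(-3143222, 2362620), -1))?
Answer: Rational(-2405228842, 610821065) ≈ -3.9377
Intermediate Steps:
Function('m')(G, C) = Mul(Pow(Add(1421, G), -1), Add(C, G)) (Function('m')(G, C) = Mul(Add(C, G), Pow(Add(G, 1421), -1)) = Mul(Add(C, G), Pow(Add(1421, G), -1)) = Mul(Pow(Add(1421, G), -1), Add(C, G)))
Mul(Add(3073776, Function('m')(144, -1900)), Pow(Add(-3143222, 2362620), -1)) = Mul(Add(3073776, Mul(Pow(Add(1421, 144), -1), Add(-1900, 144))), Pow(Add(-3143222, 2362620), -1)) = Mul(Add(3073776, Mul(Pow(1565, -1), -1756)), Pow(-780602, -1)) = Mul(Add(3073776, Mul(Rational(1, 1565), -1756)), Rational(-1, 780602)) = Mul(Add(3073776, Rational(-1756, 1565)), Rational(-1, 780602)) = Mul(Rational(4810457684, 1565), Rational(-1, 780602)) = Rational(-2405228842, 610821065)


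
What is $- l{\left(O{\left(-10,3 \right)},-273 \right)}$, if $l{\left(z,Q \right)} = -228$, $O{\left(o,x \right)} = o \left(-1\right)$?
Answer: $228$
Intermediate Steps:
$O{\left(o,x \right)} = - o$
$- l{\left(O{\left(-10,3 \right)},-273 \right)} = \left(-1\right) \left(-228\right) = 228$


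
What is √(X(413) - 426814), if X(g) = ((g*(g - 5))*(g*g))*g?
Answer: √11870263347674 ≈ 3.4453e+6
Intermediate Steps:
X(g) = g⁴*(-5 + g) (X(g) = ((g*(-5 + g))*g²)*g = (g³*(-5 + g))*g = g⁴*(-5 + g))
√(X(413) - 426814) = √(413⁴*(-5 + 413) - 426814) = √(29093783761*408 - 426814) = √(11870263774488 - 426814) = √11870263347674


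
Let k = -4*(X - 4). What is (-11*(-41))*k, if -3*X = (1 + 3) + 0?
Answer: 28864/3 ≈ 9621.3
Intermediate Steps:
X = -4/3 (X = -((1 + 3) + 0)/3 = -(4 + 0)/3 = -⅓*4 = -4/3 ≈ -1.3333)
k = 64/3 (k = -4*(-4/3 - 4) = -4*(-16/3) = 64/3 ≈ 21.333)
(-11*(-41))*k = -11*(-41)*(64/3) = 451*(64/3) = 28864/3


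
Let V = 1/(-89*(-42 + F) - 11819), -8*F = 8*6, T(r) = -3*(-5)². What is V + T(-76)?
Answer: -566026/7547 ≈ -75.000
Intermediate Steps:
T(r) = -75 (T(r) = -3*25 = -75)
F = -6 ≈ -6.0000
V = -1/7547 (V = 1/(-89*(-42 - 6) - 11819) = 1/(-89*(-48) - 11819) = 1/(4272 - 11819) = 1/(-7547) = -1/7547 ≈ -0.00013250)
V + T(-76) = -1/7547 - 75 = -566026/7547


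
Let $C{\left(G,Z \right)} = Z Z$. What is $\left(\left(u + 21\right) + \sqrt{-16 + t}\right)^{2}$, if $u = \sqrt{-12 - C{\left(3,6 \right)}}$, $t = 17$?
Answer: $436 + 176 i \sqrt{3} \approx 436.0 + 304.84 i$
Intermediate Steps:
$C{\left(G,Z \right)} = Z^{2}$
$u = 4 i \sqrt{3}$ ($u = \sqrt{-12 - 6^{2}} = \sqrt{-12 - 36} = \sqrt{-48} = 4 i \sqrt{3} \approx 6.9282 i$)
$\left(\left(u + 21\right) + \sqrt{-16 + t}\right)^{2} = \left(\left(4 i \sqrt{3} + 21\right) + \sqrt{-16 + 17}\right)^{2} = \left(\left(21 + 4 i \sqrt{3}\right) + \sqrt{1}\right)^{2} = \left(\left(21 + 4 i \sqrt{3}\right) + 1\right)^{2} = \left(22 + 4 i \sqrt{3}\right)^{2}$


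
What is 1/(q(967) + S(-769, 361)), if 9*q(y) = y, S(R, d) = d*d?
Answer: 9/1173856 ≈ 7.6670e-6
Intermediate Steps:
S(R, d) = d²
q(y) = y/9
1/(q(967) + S(-769, 361)) = 1/((⅑)*967 + 361²) = 1/(967/9 + 130321) = 1/(1173856/9) = 9/1173856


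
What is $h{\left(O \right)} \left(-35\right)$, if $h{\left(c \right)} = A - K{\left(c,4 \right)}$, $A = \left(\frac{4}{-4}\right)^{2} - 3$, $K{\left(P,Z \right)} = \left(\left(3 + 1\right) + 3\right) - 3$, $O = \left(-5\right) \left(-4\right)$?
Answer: $210$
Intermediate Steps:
$O = 20$
$K{\left(P,Z \right)} = 4$ ($K{\left(P,Z \right)} = \left(4 + 3\right) - 3 = 7 - 3 = 4$)
$A = -2$ ($A = \left(4 \left(- \frac{1}{4}\right)\right)^{2} - 3 = \left(-1\right)^{2} - 3 = 1 - 3 = -2$)
$h{\left(c \right)} = -6$ ($h{\left(c \right)} = -2 - 4 = -6$)
$h{\left(O \right)} \left(-35\right) = \left(-6\right) \left(-35\right) = 210$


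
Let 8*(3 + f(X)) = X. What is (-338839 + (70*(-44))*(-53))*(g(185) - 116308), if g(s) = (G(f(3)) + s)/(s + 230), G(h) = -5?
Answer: 1695149863272/83 ≈ 2.0424e+10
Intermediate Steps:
f(X) = -3 + X/8
g(s) = (-5 + s)/(230 + s) (g(s) = (-5 + s)/(s + 230) = (-5 + s)/(230 + s))
(-338839 + (70*(-44))*(-53))*(g(185) - 116308) = (-338839 + (70*(-44))*(-53))*((-5 + 185)/(230 + 185) - 116308) = (-338839 - 3080*(-53))*(180/415 - 116308) = (-338839 + 163240)*((1/415)*180 - 116308) = -175599*(36/83 - 116308) = -175599*(-9653528/83) = 1695149863272/83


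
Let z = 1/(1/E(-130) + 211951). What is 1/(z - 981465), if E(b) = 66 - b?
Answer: -41542397/40772408671409 ≈ -1.0189e-6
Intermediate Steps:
z = 196/41542397 (z = 1/(1/(66 - 1*(-130)) + 211951) = 1/(1/(66 + 130) + 211951) = 1/(1/196 + 211951) = 1/(41542397/196) = 196/41542397 ≈ 4.7181e-6)
1/(z - 981465) = 1/(196/41542397 - 981465) = 1/(-40772408671409/41542397) = -41542397/40772408671409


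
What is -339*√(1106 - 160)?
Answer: -339*√946 ≈ -10427.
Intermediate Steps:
-339*√(1106 - 160) = -339*√946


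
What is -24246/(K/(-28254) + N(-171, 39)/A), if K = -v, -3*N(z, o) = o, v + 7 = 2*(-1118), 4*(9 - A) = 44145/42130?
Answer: 67250328287796/4346708603 ≈ 15472.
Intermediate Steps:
A = 294507/33704 (A = 9 - 44145/(4*42130) = 9 - ¼*8829/8426 = 9 - 8829/33704 = 294507/33704 ≈ 8.7380)
v = -2243 (v = -7 + 2*(-1118) = -7 - 2236 = -2243)
N(z, o) = -o/3
K = 2243 (K = -1*(-2243) = 2243)
-24246/(K/(-28254) + N(-171, 39)/A) = -24246/(2243/(-28254) + (-⅓*39)/(294507/33704)) = -24246/(2243*(-1/28254) - 13*33704/294507) = -24246/(-2243/28254 - 438152/294507) = -24246/(-4346708603/2773666926) = -24246*(-2773666926/4346708603) = 67250328287796/4346708603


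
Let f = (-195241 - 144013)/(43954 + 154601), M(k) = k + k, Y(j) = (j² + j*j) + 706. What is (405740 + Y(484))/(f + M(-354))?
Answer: -86863642845/70458097 ≈ -1232.8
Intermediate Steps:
Y(j) = 706 + 2*j² (Y(j) = (j² + j²) + 706 = 2*j² + 706 = 706 + 2*j²)
M(k) = 2*k
f = -339254/198555 ≈ -1.7086
(405740 + Y(484))/(f + M(-354)) = (405740 + (706 + 2*484²))/(-339254/198555 + 2*(-354)) = (405740 + (706 + 2*234256))/(-339254/198555 - 708) = (405740 + (706 + 468512))/(-140916194/198555) = (405740 + 469218)*(-198555/140916194) = 874958*(-198555/140916194) = -86863642845/70458097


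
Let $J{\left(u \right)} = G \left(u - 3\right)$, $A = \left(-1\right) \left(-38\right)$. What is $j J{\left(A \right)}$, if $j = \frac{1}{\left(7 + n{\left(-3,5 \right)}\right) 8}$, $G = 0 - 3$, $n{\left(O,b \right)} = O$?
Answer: $- \frac{105}{32} \approx -3.2813$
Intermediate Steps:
$A = 38$
$G = -3$ ($G = 0 - 3 = -3$)
$J{\left(u \right)} = 9 - 3 u$ ($J{\left(u \right)} = - 3 \left(u - 3\right) = - 3 \left(-3 + u\right) = 9 - 3 u$)
$j = \frac{1}{32}$ ($j = \frac{1}{\left(7 - 3\right) 8} = \frac{1}{4 \cdot 8} = \frac{1}{32} \approx 0.03125$)
$j J{\left(A \right)} = \frac{9 - 114}{32} = \frac{1}{32} \left(-105\right) = - \frac{105}{32}$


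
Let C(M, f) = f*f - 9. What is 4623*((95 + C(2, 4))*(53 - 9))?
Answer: 20748024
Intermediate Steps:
C(M, f) = -9 + f**2 (C(M, f) = f**2 - 9 = -9 + f**2)
4623*((95 + C(2, 4))*(53 - 9)) = 4623*((95 + (-9 + 4**2))*(53 - 9)) = 4623*((95 + (-9 + 16))*44) = 4623*((95 + 7)*44) = 4623*(102*44) = 4623*4488 = 20748024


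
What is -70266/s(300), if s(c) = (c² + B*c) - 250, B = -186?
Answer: -5019/2425 ≈ -2.0697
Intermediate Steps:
s(c) = -250 + c² - 186*c (s(c) = (c² - 186*c) - 250 = -250 + c² - 186*c)
-70266/s(300) = -70266/(-250 + 300² - 186*300) = -70266/(-250 + 90000 - 55800) = -70266/33950 = -70266*1/33950 = -5019/2425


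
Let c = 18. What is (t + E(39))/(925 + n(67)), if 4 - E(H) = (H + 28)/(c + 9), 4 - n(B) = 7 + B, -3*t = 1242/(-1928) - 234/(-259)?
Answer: 9654083/5763770460 ≈ 0.0016750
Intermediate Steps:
t = -21579/249676 (t = -(1242/(-1928) - 234/(-259))/3 = -(1242*(-1/1928) - 234*(-1/259))/3 = -(-621/964 + 234/259)/3 = -1/3*64737/249676 = -21579/249676 ≈ -0.086428)
n(B) = -3 - B (n(B) = 4 - (7 + B) = 4 + (-7 - B) = -3 - B)
E(H) = 80/27 - H/27 (E(H) = 4 - (H + 28)/(18 + 9) = 4 - (28 + H)/27 = 4 - (28/27 + H/27) = 4 + (-28/27 - H/27) = 80/27 - H/27)
(t + E(39))/(925 + n(67)) = (-21579/249676 + (80/27 - 1/27*39))/(925 + (-3 - 1*67)) = (-21579/249676 + (80/27 - 13/9))/(925 + (-3 - 67)) = (-21579/249676 + 41/27)/(925 - 70) = (9654083/6741252)/855 = (9654083/6741252)*(1/855) = 9654083/5763770460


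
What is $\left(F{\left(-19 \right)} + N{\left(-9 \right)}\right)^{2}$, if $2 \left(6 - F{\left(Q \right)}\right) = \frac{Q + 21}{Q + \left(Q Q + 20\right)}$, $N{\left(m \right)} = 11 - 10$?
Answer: $\frac{6416089}{131044} \approx 48.961$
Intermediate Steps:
$N{\left(m \right)} = 1$
$F{\left(Q \right)} = 6 - \frac{21 + Q}{2 \left(20 + Q + Q^{2}\right)}$ ($F{\left(Q \right)} = 6 - \frac{\left(Q + 21\right) \frac{1}{Q + \left(Q Q + 20\right)}}{2} = 6 - \frac{\left(21 + Q\right) \frac{1}{Q + \left(Q^{2} + 20\right)}}{2} = 6 - \frac{\left(21 + Q\right) \frac{1}{Q + \left(20 + Q^{2}\right)}}{2} = 6 - \frac{\left(21 + Q\right) \frac{1}{20 + Q + Q^{2}}}{2} = 6 - \frac{\frac{1}{20 + Q + Q^{2}} \left(21 + Q\right)}{2} = 6 - \frac{21 + Q}{2 \left(20 + Q + Q^{2}\right)}$)
$\left(F{\left(-19 \right)} + N{\left(-9 \right)}\right)^{2} = \left(\frac{219 + 11 \left(-19\right) + 12 \left(-19\right)^{2}}{2 \left(20 - 19 + \left(-19\right)^{2}\right)} + 1\right)^{2} = \left(\frac{219 - 209 + 12 \cdot 361}{2 \left(20 - 19 + 361\right)} + 1\right)^{2} = \left(\frac{219 - 209 + 4332}{2 \cdot 362} + 1\right)^{2} = \left(\frac{1}{2} \cdot \frac{1}{362} \cdot 4342 + 1\right)^{2} = \left(\frac{2171}{362} + 1\right)^{2} = \left(\frac{2533}{362}\right)^{2} = \frac{6416089}{131044}$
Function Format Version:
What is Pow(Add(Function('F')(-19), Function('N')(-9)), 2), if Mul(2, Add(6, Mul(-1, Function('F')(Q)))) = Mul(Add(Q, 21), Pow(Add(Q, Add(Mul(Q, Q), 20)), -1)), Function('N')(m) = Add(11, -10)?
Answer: Rational(6416089, 131044) ≈ 48.961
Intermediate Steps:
Function('N')(m) = 1
Function('F')(Q) = Add(6, Mul(Rational(-1, 2), Pow(Add(20, Q, Pow(Q, 2)), -1), Add(21, Q))) (Function('F')(Q) = Add(6, Mul(Rational(-1, 2), Mul(Add(Q, 21), Pow(Add(Q, Add(Mul(Q, Q), 20)), -1)))) = Add(6, Mul(Rational(-1, 2), Mul(Add(21, Q), Pow(Add(Q, Add(Pow(Q, 2), 20)), -1)))) = Add(6, Mul(Rational(-1, 2), Mul(Add(21, Q), Pow(Add(Q, Add(20, Pow(Q, 2))), -1)))) = Add(6, Mul(Rational(-1, 2), Mul(Add(21, Q), Pow(Add(20, Q, Pow(Q, 2)), -1)))) = Add(6, Mul(Rational(-1, 2), Mul(Pow(Add(20, Q, Pow(Q, 2)), -1), Add(21, Q)))) = Add(6, Mul(Rational(-1, 2), Pow(Add(20, Q, Pow(Q, 2)), -1), Add(21, Q))))
Pow(Add(Function('F')(-19), Function('N')(-9)), 2) = Pow(Add(Mul(Rational(1, 2), Pow(Add(20, -19, Pow(-19, 2)), -1), Add(219, Mul(11, -19), Mul(12, Pow(-19, 2)))), 1), 2) = Pow(Add(Mul(Rational(1, 2), Pow(Add(20, -19, 361), -1), Add(219, -209, Mul(12, 361))), 1), 2) = Pow(Add(Mul(Rational(1, 2), Pow(362, -1), Add(219, -209, 4332)), 1), 2) = Pow(Add(Mul(Rational(1, 2), Rational(1, 362), 4342), 1), 2) = Pow(Add(Rational(2171, 362), 1), 2) = Pow(Rational(2533, 362), 2) = Rational(6416089, 131044)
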